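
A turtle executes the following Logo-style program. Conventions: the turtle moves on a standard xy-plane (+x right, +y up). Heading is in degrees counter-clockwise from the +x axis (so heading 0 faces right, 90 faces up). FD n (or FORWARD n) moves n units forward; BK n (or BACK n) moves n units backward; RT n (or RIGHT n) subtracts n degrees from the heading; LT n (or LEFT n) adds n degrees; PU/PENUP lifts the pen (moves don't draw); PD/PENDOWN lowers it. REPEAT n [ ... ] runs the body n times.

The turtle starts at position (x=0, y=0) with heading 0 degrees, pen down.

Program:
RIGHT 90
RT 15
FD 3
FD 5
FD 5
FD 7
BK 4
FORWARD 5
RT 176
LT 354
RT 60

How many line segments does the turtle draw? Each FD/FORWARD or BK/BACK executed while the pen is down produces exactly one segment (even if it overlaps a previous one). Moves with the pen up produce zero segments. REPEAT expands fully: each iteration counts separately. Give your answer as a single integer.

Executing turtle program step by step:
Start: pos=(0,0), heading=0, pen down
RT 90: heading 0 -> 270
RT 15: heading 270 -> 255
FD 3: (0,0) -> (-0.776,-2.898) [heading=255, draw]
FD 5: (-0.776,-2.898) -> (-2.071,-7.727) [heading=255, draw]
FD 5: (-2.071,-7.727) -> (-3.365,-12.557) [heading=255, draw]
FD 7: (-3.365,-12.557) -> (-5.176,-19.319) [heading=255, draw]
BK 4: (-5.176,-19.319) -> (-4.141,-15.455) [heading=255, draw]
FD 5: (-4.141,-15.455) -> (-5.435,-20.284) [heading=255, draw]
RT 176: heading 255 -> 79
LT 354: heading 79 -> 73
RT 60: heading 73 -> 13
Final: pos=(-5.435,-20.284), heading=13, 6 segment(s) drawn
Segments drawn: 6

Answer: 6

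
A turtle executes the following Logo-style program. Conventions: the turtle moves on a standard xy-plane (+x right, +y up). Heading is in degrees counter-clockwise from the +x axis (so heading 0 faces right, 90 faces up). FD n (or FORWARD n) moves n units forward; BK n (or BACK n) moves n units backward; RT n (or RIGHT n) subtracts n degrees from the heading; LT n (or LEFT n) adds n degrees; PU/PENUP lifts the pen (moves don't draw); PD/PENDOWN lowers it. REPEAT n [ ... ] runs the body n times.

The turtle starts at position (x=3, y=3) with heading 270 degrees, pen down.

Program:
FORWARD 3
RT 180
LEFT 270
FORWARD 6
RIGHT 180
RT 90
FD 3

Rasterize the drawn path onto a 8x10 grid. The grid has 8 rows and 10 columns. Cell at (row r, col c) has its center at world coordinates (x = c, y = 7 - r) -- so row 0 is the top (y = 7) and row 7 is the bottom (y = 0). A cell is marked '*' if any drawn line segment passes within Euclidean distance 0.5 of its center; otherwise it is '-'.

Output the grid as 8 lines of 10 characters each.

Answer: ----------
----------
----------
----------
---*-----*
---*-----*
---*-----*
---*******

Derivation:
Segment 0: (3,3) -> (3,0)
Segment 1: (3,0) -> (9,-0)
Segment 2: (9,-0) -> (9,3)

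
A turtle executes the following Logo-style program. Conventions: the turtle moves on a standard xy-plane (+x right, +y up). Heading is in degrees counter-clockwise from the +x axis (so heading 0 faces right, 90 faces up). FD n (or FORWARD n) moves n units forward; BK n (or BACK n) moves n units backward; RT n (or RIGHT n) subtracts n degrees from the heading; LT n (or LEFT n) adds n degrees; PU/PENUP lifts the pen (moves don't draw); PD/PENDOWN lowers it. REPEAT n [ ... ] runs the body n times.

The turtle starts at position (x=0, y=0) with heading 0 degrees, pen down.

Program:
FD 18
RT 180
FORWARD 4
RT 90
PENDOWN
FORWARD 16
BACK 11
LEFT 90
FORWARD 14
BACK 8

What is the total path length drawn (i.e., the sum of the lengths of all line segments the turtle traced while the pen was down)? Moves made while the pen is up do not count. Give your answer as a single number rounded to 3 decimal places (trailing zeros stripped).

Answer: 71

Derivation:
Executing turtle program step by step:
Start: pos=(0,0), heading=0, pen down
FD 18: (0,0) -> (18,0) [heading=0, draw]
RT 180: heading 0 -> 180
FD 4: (18,0) -> (14,0) [heading=180, draw]
RT 90: heading 180 -> 90
PD: pen down
FD 16: (14,0) -> (14,16) [heading=90, draw]
BK 11: (14,16) -> (14,5) [heading=90, draw]
LT 90: heading 90 -> 180
FD 14: (14,5) -> (0,5) [heading=180, draw]
BK 8: (0,5) -> (8,5) [heading=180, draw]
Final: pos=(8,5), heading=180, 6 segment(s) drawn

Segment lengths:
  seg 1: (0,0) -> (18,0), length = 18
  seg 2: (18,0) -> (14,0), length = 4
  seg 3: (14,0) -> (14,16), length = 16
  seg 4: (14,16) -> (14,5), length = 11
  seg 5: (14,5) -> (0,5), length = 14
  seg 6: (0,5) -> (8,5), length = 8
Total = 71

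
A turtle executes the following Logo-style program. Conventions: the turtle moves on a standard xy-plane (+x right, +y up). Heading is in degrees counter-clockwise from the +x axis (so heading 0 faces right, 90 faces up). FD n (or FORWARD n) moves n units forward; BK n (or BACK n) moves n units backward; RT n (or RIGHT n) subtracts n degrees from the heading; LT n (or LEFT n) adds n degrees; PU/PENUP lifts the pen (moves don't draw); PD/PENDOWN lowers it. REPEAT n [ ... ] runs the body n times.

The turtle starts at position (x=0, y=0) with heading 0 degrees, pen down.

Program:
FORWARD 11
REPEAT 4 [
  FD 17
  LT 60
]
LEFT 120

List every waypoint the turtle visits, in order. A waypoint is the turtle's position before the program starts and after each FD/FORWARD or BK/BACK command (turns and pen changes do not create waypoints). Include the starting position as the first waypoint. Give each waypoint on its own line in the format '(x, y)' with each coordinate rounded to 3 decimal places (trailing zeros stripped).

Answer: (0, 0)
(11, 0)
(28, 0)
(36.5, 14.722)
(28, 29.445)
(11, 29.445)

Derivation:
Executing turtle program step by step:
Start: pos=(0,0), heading=0, pen down
FD 11: (0,0) -> (11,0) [heading=0, draw]
REPEAT 4 [
  -- iteration 1/4 --
  FD 17: (11,0) -> (28,0) [heading=0, draw]
  LT 60: heading 0 -> 60
  -- iteration 2/4 --
  FD 17: (28,0) -> (36.5,14.722) [heading=60, draw]
  LT 60: heading 60 -> 120
  -- iteration 3/4 --
  FD 17: (36.5,14.722) -> (28,29.445) [heading=120, draw]
  LT 60: heading 120 -> 180
  -- iteration 4/4 --
  FD 17: (28,29.445) -> (11,29.445) [heading=180, draw]
  LT 60: heading 180 -> 240
]
LT 120: heading 240 -> 0
Final: pos=(11,29.445), heading=0, 5 segment(s) drawn
Waypoints (6 total):
(0, 0)
(11, 0)
(28, 0)
(36.5, 14.722)
(28, 29.445)
(11, 29.445)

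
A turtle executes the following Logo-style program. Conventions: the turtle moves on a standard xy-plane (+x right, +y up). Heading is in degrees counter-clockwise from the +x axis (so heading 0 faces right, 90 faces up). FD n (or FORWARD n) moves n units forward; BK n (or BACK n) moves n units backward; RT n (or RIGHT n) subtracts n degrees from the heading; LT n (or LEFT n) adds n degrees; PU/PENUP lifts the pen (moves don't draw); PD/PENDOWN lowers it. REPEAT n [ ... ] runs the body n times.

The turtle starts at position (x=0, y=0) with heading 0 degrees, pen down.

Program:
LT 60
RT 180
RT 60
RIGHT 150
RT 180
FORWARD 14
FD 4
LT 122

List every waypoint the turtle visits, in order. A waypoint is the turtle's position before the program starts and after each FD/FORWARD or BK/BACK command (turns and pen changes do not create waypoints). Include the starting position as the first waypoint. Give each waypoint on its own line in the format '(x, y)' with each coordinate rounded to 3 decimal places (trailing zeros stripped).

Executing turtle program step by step:
Start: pos=(0,0), heading=0, pen down
LT 60: heading 0 -> 60
RT 180: heading 60 -> 240
RT 60: heading 240 -> 180
RT 150: heading 180 -> 30
RT 180: heading 30 -> 210
FD 14: (0,0) -> (-12.124,-7) [heading=210, draw]
FD 4: (-12.124,-7) -> (-15.588,-9) [heading=210, draw]
LT 122: heading 210 -> 332
Final: pos=(-15.588,-9), heading=332, 2 segment(s) drawn
Waypoints (3 total):
(0, 0)
(-12.124, -7)
(-15.588, -9)

Answer: (0, 0)
(-12.124, -7)
(-15.588, -9)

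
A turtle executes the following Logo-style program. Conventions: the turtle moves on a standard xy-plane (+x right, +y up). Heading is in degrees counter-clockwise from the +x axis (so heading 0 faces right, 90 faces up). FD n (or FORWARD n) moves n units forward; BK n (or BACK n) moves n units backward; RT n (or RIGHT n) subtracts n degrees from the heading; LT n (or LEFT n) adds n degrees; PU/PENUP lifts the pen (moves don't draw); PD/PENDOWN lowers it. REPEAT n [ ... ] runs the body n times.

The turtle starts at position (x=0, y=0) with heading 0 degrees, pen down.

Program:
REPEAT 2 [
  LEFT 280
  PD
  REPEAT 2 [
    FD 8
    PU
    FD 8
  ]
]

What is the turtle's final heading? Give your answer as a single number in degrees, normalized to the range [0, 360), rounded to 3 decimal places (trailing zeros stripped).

Answer: 200

Derivation:
Executing turtle program step by step:
Start: pos=(0,0), heading=0, pen down
REPEAT 2 [
  -- iteration 1/2 --
  LT 280: heading 0 -> 280
  PD: pen down
  REPEAT 2 [
    -- iteration 1/2 --
    FD 8: (0,0) -> (1.389,-7.878) [heading=280, draw]
    PU: pen up
    FD 8: (1.389,-7.878) -> (2.778,-15.757) [heading=280, move]
    -- iteration 2/2 --
    FD 8: (2.778,-15.757) -> (4.168,-23.635) [heading=280, move]
    PU: pen up
    FD 8: (4.168,-23.635) -> (5.557,-31.514) [heading=280, move]
  ]
  -- iteration 2/2 --
  LT 280: heading 280 -> 200
  PD: pen down
  REPEAT 2 [
    -- iteration 1/2 --
    FD 8: (5.557,-31.514) -> (-1.961,-34.25) [heading=200, draw]
    PU: pen up
    FD 8: (-1.961,-34.25) -> (-9.478,-36.986) [heading=200, move]
    -- iteration 2/2 --
    FD 8: (-9.478,-36.986) -> (-16.996,-39.722) [heading=200, move]
    PU: pen up
    FD 8: (-16.996,-39.722) -> (-24.513,-42.458) [heading=200, move]
  ]
]
Final: pos=(-24.513,-42.458), heading=200, 2 segment(s) drawn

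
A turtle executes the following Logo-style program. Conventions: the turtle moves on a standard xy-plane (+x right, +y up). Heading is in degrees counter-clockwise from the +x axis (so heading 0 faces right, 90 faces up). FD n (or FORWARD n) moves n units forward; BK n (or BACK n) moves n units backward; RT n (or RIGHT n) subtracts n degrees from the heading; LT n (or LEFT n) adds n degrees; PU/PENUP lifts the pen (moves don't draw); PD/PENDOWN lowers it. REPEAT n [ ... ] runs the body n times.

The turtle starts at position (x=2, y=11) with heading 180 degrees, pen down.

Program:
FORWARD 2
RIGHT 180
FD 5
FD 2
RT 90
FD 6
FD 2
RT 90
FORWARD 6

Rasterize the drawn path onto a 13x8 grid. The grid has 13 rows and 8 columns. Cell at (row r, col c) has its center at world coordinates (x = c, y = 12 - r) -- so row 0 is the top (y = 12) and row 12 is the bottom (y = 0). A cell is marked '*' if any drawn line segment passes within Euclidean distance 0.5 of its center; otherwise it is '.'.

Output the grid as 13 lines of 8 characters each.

Segment 0: (2,11) -> (0,11)
Segment 1: (0,11) -> (5,11)
Segment 2: (5,11) -> (7,11)
Segment 3: (7,11) -> (7,5)
Segment 4: (7,5) -> (7,3)
Segment 5: (7,3) -> (1,3)

Answer: ........
********
.......*
.......*
.......*
.......*
.......*
.......*
.......*
.*******
........
........
........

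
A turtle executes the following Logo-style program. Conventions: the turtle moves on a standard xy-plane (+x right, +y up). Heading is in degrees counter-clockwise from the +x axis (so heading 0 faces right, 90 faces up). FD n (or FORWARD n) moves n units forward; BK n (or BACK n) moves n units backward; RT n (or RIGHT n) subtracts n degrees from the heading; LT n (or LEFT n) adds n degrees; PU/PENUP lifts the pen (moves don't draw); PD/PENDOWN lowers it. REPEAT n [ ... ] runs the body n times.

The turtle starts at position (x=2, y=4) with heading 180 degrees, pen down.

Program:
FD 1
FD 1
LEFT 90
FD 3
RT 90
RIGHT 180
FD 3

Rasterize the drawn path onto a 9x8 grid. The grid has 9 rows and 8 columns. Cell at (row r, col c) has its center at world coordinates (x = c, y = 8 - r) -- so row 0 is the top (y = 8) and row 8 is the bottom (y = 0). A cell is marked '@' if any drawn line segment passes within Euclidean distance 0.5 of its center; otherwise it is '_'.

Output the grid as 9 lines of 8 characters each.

Answer: ________
________
________
________
@@@_____
@_______
@_______
@@@@____
________

Derivation:
Segment 0: (2,4) -> (1,4)
Segment 1: (1,4) -> (0,4)
Segment 2: (0,4) -> (-0,1)
Segment 3: (-0,1) -> (3,1)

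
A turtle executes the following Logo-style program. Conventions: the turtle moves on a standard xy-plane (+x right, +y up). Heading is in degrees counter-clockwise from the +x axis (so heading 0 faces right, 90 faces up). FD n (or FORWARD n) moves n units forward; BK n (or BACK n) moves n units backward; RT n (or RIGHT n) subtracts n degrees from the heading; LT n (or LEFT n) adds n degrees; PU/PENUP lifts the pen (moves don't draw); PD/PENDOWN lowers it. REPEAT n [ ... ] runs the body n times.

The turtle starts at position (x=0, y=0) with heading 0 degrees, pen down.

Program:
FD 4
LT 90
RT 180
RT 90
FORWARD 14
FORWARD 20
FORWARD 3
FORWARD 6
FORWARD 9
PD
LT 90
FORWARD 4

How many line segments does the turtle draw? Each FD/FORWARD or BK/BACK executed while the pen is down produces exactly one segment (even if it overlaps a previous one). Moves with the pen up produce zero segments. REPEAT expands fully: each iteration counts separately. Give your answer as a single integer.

Answer: 7

Derivation:
Executing turtle program step by step:
Start: pos=(0,0), heading=0, pen down
FD 4: (0,0) -> (4,0) [heading=0, draw]
LT 90: heading 0 -> 90
RT 180: heading 90 -> 270
RT 90: heading 270 -> 180
FD 14: (4,0) -> (-10,0) [heading=180, draw]
FD 20: (-10,0) -> (-30,0) [heading=180, draw]
FD 3: (-30,0) -> (-33,0) [heading=180, draw]
FD 6: (-33,0) -> (-39,0) [heading=180, draw]
FD 9: (-39,0) -> (-48,0) [heading=180, draw]
PD: pen down
LT 90: heading 180 -> 270
FD 4: (-48,0) -> (-48,-4) [heading=270, draw]
Final: pos=(-48,-4), heading=270, 7 segment(s) drawn
Segments drawn: 7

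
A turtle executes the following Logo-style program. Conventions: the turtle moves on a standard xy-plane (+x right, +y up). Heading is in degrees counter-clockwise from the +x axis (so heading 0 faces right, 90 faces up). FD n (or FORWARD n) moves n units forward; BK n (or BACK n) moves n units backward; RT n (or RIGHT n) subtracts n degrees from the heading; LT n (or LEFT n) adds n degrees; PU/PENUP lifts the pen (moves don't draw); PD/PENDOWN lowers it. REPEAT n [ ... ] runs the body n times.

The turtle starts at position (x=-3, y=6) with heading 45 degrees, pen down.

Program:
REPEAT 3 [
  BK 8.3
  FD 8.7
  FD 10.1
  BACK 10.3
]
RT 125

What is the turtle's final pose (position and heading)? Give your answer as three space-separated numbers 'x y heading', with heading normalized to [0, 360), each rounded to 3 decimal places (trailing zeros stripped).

Executing turtle program step by step:
Start: pos=(-3,6), heading=45, pen down
REPEAT 3 [
  -- iteration 1/3 --
  BK 8.3: (-3,6) -> (-8.869,0.131) [heading=45, draw]
  FD 8.7: (-8.869,0.131) -> (-2.717,6.283) [heading=45, draw]
  FD 10.1: (-2.717,6.283) -> (4.425,13.425) [heading=45, draw]
  BK 10.3: (4.425,13.425) -> (-2.859,6.141) [heading=45, draw]
  -- iteration 2/3 --
  BK 8.3: (-2.859,6.141) -> (-8.728,0.272) [heading=45, draw]
  FD 8.7: (-8.728,0.272) -> (-2.576,6.424) [heading=45, draw]
  FD 10.1: (-2.576,6.424) -> (4.566,13.566) [heading=45, draw]
  BK 10.3: (4.566,13.566) -> (-2.717,6.283) [heading=45, draw]
  -- iteration 3/3 --
  BK 8.3: (-2.717,6.283) -> (-8.586,0.414) [heading=45, draw]
  FD 8.7: (-8.586,0.414) -> (-2.434,6.566) [heading=45, draw]
  FD 10.1: (-2.434,6.566) -> (4.707,13.707) [heading=45, draw]
  BK 10.3: (4.707,13.707) -> (-2.576,6.424) [heading=45, draw]
]
RT 125: heading 45 -> 280
Final: pos=(-2.576,6.424), heading=280, 12 segment(s) drawn

Answer: -2.576 6.424 280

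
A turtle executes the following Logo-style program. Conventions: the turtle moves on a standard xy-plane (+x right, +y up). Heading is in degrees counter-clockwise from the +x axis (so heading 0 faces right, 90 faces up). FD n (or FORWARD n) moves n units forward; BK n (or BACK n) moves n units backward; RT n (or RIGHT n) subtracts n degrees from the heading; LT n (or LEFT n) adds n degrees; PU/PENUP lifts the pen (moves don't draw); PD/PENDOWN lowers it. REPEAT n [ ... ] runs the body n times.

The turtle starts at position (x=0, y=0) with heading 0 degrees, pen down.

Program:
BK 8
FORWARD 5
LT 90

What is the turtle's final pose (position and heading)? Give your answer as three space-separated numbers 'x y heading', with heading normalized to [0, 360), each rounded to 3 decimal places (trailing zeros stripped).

Executing turtle program step by step:
Start: pos=(0,0), heading=0, pen down
BK 8: (0,0) -> (-8,0) [heading=0, draw]
FD 5: (-8,0) -> (-3,0) [heading=0, draw]
LT 90: heading 0 -> 90
Final: pos=(-3,0), heading=90, 2 segment(s) drawn

Answer: -3 0 90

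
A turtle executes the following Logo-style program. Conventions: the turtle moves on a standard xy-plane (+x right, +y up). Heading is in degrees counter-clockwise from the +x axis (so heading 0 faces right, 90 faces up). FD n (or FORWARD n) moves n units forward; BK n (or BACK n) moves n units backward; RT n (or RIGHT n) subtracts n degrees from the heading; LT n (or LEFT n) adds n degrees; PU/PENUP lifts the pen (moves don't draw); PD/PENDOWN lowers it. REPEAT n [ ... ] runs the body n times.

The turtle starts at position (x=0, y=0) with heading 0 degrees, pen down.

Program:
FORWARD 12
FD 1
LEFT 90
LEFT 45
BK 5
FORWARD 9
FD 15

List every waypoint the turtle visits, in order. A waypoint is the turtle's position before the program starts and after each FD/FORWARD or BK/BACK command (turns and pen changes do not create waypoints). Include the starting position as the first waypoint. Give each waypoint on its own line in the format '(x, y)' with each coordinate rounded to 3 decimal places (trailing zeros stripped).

Executing turtle program step by step:
Start: pos=(0,0), heading=0, pen down
FD 12: (0,0) -> (12,0) [heading=0, draw]
FD 1: (12,0) -> (13,0) [heading=0, draw]
LT 90: heading 0 -> 90
LT 45: heading 90 -> 135
BK 5: (13,0) -> (16.536,-3.536) [heading=135, draw]
FD 9: (16.536,-3.536) -> (10.172,2.828) [heading=135, draw]
FD 15: (10.172,2.828) -> (-0.435,13.435) [heading=135, draw]
Final: pos=(-0.435,13.435), heading=135, 5 segment(s) drawn
Waypoints (6 total):
(0, 0)
(12, 0)
(13, 0)
(16.536, -3.536)
(10.172, 2.828)
(-0.435, 13.435)

Answer: (0, 0)
(12, 0)
(13, 0)
(16.536, -3.536)
(10.172, 2.828)
(-0.435, 13.435)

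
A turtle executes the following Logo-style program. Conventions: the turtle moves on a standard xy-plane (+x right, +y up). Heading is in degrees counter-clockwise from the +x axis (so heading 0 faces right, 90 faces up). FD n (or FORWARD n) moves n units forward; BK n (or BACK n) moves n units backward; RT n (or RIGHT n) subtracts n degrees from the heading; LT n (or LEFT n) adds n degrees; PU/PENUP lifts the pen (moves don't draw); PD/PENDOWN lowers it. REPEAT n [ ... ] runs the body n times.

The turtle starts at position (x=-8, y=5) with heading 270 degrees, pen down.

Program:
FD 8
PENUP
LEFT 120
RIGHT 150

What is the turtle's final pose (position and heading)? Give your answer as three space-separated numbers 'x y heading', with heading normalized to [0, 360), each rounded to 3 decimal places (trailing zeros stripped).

Executing turtle program step by step:
Start: pos=(-8,5), heading=270, pen down
FD 8: (-8,5) -> (-8,-3) [heading=270, draw]
PU: pen up
LT 120: heading 270 -> 30
RT 150: heading 30 -> 240
Final: pos=(-8,-3), heading=240, 1 segment(s) drawn

Answer: -8 -3 240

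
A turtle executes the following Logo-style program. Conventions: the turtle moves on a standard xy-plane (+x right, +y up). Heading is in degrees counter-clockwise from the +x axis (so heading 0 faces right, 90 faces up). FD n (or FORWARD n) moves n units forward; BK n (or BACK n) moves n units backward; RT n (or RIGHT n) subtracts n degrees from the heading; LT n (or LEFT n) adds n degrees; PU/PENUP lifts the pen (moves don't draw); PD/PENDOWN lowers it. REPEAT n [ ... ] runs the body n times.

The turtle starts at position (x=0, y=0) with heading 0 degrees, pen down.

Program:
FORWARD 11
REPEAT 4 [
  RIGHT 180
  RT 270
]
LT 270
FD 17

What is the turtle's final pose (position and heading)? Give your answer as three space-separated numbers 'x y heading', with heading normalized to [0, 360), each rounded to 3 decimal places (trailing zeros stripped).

Executing turtle program step by step:
Start: pos=(0,0), heading=0, pen down
FD 11: (0,0) -> (11,0) [heading=0, draw]
REPEAT 4 [
  -- iteration 1/4 --
  RT 180: heading 0 -> 180
  RT 270: heading 180 -> 270
  -- iteration 2/4 --
  RT 180: heading 270 -> 90
  RT 270: heading 90 -> 180
  -- iteration 3/4 --
  RT 180: heading 180 -> 0
  RT 270: heading 0 -> 90
  -- iteration 4/4 --
  RT 180: heading 90 -> 270
  RT 270: heading 270 -> 0
]
LT 270: heading 0 -> 270
FD 17: (11,0) -> (11,-17) [heading=270, draw]
Final: pos=(11,-17), heading=270, 2 segment(s) drawn

Answer: 11 -17 270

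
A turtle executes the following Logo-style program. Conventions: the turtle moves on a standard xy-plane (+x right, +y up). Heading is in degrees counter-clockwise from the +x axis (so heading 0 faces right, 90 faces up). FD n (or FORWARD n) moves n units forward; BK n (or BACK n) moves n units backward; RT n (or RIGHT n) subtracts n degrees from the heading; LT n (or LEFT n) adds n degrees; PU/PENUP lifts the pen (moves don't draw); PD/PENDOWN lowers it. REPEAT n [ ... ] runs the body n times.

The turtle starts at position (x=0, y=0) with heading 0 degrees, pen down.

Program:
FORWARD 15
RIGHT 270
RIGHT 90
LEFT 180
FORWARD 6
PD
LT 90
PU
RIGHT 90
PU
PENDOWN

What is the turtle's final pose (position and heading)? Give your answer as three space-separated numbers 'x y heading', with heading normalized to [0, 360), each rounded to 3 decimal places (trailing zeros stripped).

Answer: 9 0 180

Derivation:
Executing turtle program step by step:
Start: pos=(0,0), heading=0, pen down
FD 15: (0,0) -> (15,0) [heading=0, draw]
RT 270: heading 0 -> 90
RT 90: heading 90 -> 0
LT 180: heading 0 -> 180
FD 6: (15,0) -> (9,0) [heading=180, draw]
PD: pen down
LT 90: heading 180 -> 270
PU: pen up
RT 90: heading 270 -> 180
PU: pen up
PD: pen down
Final: pos=(9,0), heading=180, 2 segment(s) drawn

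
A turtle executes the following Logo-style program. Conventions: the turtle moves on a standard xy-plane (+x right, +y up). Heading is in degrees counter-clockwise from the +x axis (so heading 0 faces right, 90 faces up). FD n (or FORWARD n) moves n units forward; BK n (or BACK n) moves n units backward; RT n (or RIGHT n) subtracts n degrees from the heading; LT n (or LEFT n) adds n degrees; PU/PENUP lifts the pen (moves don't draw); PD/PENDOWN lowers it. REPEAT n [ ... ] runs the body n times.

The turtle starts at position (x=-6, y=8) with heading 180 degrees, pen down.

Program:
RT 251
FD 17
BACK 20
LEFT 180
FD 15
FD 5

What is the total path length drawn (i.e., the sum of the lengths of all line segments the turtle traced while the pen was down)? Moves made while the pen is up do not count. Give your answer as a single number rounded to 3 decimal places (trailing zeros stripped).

Answer: 57

Derivation:
Executing turtle program step by step:
Start: pos=(-6,8), heading=180, pen down
RT 251: heading 180 -> 289
FD 17: (-6,8) -> (-0.465,-8.074) [heading=289, draw]
BK 20: (-0.465,-8.074) -> (-6.977,10.837) [heading=289, draw]
LT 180: heading 289 -> 109
FD 15: (-6.977,10.837) -> (-11.86,25.019) [heading=109, draw]
FD 5: (-11.86,25.019) -> (-13.488,29.747) [heading=109, draw]
Final: pos=(-13.488,29.747), heading=109, 4 segment(s) drawn

Segment lengths:
  seg 1: (-6,8) -> (-0.465,-8.074), length = 17
  seg 2: (-0.465,-8.074) -> (-6.977,10.837), length = 20
  seg 3: (-6.977,10.837) -> (-11.86,25.019), length = 15
  seg 4: (-11.86,25.019) -> (-13.488,29.747), length = 5
Total = 57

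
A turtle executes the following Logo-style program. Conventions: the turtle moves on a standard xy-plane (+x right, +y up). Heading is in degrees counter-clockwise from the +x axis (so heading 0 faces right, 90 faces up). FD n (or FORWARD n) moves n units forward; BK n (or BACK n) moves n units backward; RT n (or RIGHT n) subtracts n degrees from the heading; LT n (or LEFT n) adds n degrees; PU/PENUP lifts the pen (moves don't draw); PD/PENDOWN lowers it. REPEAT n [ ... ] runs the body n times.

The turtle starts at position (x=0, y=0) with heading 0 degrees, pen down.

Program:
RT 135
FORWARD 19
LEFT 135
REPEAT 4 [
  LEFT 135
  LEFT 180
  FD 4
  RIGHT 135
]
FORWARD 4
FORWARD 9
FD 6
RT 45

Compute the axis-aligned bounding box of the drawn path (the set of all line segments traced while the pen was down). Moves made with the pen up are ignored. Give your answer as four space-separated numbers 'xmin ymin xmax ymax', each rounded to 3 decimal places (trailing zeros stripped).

Executing turtle program step by step:
Start: pos=(0,0), heading=0, pen down
RT 135: heading 0 -> 225
FD 19: (0,0) -> (-13.435,-13.435) [heading=225, draw]
LT 135: heading 225 -> 0
REPEAT 4 [
  -- iteration 1/4 --
  LT 135: heading 0 -> 135
  LT 180: heading 135 -> 315
  FD 4: (-13.435,-13.435) -> (-10.607,-16.263) [heading=315, draw]
  RT 135: heading 315 -> 180
  -- iteration 2/4 --
  LT 135: heading 180 -> 315
  LT 180: heading 315 -> 135
  FD 4: (-10.607,-16.263) -> (-13.435,-13.435) [heading=135, draw]
  RT 135: heading 135 -> 0
  -- iteration 3/4 --
  LT 135: heading 0 -> 135
  LT 180: heading 135 -> 315
  FD 4: (-13.435,-13.435) -> (-10.607,-16.263) [heading=315, draw]
  RT 135: heading 315 -> 180
  -- iteration 4/4 --
  LT 135: heading 180 -> 315
  LT 180: heading 315 -> 135
  FD 4: (-10.607,-16.263) -> (-13.435,-13.435) [heading=135, draw]
  RT 135: heading 135 -> 0
]
FD 4: (-13.435,-13.435) -> (-9.435,-13.435) [heading=0, draw]
FD 9: (-9.435,-13.435) -> (-0.435,-13.435) [heading=0, draw]
FD 6: (-0.435,-13.435) -> (5.565,-13.435) [heading=0, draw]
RT 45: heading 0 -> 315
Final: pos=(5.565,-13.435), heading=315, 8 segment(s) drawn

Segment endpoints: x in {-13.435, -13.435, -10.607, -9.435, -0.435, 0, 5.565}, y in {-16.263, -13.435, -13.435, -13.435, -13.435, 0}
xmin=-13.435, ymin=-16.263, xmax=5.565, ymax=0

Answer: -13.435 -16.263 5.565 0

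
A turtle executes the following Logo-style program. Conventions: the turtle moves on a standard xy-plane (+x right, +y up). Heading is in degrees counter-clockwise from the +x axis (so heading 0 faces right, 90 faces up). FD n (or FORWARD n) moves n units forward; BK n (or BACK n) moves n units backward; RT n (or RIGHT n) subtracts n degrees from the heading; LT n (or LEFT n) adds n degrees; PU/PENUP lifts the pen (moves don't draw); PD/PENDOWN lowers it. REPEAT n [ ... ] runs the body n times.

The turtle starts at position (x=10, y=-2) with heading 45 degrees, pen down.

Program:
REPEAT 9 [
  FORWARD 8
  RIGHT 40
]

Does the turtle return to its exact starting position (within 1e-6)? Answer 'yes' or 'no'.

Executing turtle program step by step:
Start: pos=(10,-2), heading=45, pen down
REPEAT 9 [
  -- iteration 1/9 --
  FD 8: (10,-2) -> (15.657,3.657) [heading=45, draw]
  RT 40: heading 45 -> 5
  -- iteration 2/9 --
  FD 8: (15.657,3.657) -> (23.626,4.354) [heading=5, draw]
  RT 40: heading 5 -> 325
  -- iteration 3/9 --
  FD 8: (23.626,4.354) -> (30.18,-0.235) [heading=325, draw]
  RT 40: heading 325 -> 285
  -- iteration 4/9 --
  FD 8: (30.18,-0.235) -> (32.25,-7.962) [heading=285, draw]
  RT 40: heading 285 -> 245
  -- iteration 5/9 --
  FD 8: (32.25,-7.962) -> (28.869,-15.212) [heading=245, draw]
  RT 40: heading 245 -> 205
  -- iteration 6/9 --
  FD 8: (28.869,-15.212) -> (21.619,-18.593) [heading=205, draw]
  RT 40: heading 205 -> 165
  -- iteration 7/9 --
  FD 8: (21.619,-18.593) -> (13.891,-16.523) [heading=165, draw]
  RT 40: heading 165 -> 125
  -- iteration 8/9 --
  FD 8: (13.891,-16.523) -> (9.303,-9.97) [heading=125, draw]
  RT 40: heading 125 -> 85
  -- iteration 9/9 --
  FD 8: (9.303,-9.97) -> (10,-2) [heading=85, draw]
  RT 40: heading 85 -> 45
]
Final: pos=(10,-2), heading=45, 9 segment(s) drawn

Start position: (10, -2)
Final position: (10, -2)
Distance = 0; < 1e-6 -> CLOSED

Answer: yes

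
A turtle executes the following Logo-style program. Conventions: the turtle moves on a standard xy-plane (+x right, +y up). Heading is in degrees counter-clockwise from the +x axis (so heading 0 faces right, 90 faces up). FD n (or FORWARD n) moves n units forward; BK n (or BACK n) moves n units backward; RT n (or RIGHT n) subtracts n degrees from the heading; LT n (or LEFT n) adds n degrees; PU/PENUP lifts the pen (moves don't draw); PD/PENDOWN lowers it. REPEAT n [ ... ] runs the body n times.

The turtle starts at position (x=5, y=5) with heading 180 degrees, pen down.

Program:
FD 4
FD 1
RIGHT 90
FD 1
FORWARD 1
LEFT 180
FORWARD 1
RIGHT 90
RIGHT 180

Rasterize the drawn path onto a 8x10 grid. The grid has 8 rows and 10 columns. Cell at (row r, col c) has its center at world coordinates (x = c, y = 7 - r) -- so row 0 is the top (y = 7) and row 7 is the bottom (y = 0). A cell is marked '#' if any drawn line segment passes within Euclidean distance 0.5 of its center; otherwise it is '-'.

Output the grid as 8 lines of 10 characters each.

Answer: #---------
#---------
######----
----------
----------
----------
----------
----------

Derivation:
Segment 0: (5,5) -> (1,5)
Segment 1: (1,5) -> (0,5)
Segment 2: (0,5) -> (0,6)
Segment 3: (0,6) -> (0,7)
Segment 4: (0,7) -> (-0,6)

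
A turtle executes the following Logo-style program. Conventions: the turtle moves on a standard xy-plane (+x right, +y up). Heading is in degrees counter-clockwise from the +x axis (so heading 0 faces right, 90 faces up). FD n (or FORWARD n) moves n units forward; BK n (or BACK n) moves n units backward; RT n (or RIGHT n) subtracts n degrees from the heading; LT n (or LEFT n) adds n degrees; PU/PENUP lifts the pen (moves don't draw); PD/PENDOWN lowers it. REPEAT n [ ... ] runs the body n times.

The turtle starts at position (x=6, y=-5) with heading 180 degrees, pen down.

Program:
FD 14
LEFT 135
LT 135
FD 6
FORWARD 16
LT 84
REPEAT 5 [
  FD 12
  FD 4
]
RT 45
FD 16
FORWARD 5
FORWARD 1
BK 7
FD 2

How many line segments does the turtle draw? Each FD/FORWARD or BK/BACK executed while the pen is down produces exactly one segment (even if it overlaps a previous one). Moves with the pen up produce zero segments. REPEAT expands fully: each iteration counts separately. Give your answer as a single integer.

Executing turtle program step by step:
Start: pos=(6,-5), heading=180, pen down
FD 14: (6,-5) -> (-8,-5) [heading=180, draw]
LT 135: heading 180 -> 315
LT 135: heading 315 -> 90
FD 6: (-8,-5) -> (-8,1) [heading=90, draw]
FD 16: (-8,1) -> (-8,17) [heading=90, draw]
LT 84: heading 90 -> 174
REPEAT 5 [
  -- iteration 1/5 --
  FD 12: (-8,17) -> (-19.934,18.254) [heading=174, draw]
  FD 4: (-19.934,18.254) -> (-23.912,18.672) [heading=174, draw]
  -- iteration 2/5 --
  FD 12: (-23.912,18.672) -> (-35.847,19.927) [heading=174, draw]
  FD 4: (-35.847,19.927) -> (-39.825,20.345) [heading=174, draw]
  -- iteration 3/5 --
  FD 12: (-39.825,20.345) -> (-51.759,21.599) [heading=174, draw]
  FD 4: (-51.759,21.599) -> (-55.737,22.017) [heading=174, draw]
  -- iteration 4/5 --
  FD 12: (-55.737,22.017) -> (-67.671,23.272) [heading=174, draw]
  FD 4: (-67.671,23.272) -> (-71.649,23.69) [heading=174, draw]
  -- iteration 5/5 --
  FD 12: (-71.649,23.69) -> (-83.584,24.944) [heading=174, draw]
  FD 4: (-83.584,24.944) -> (-87.562,25.362) [heading=174, draw]
]
RT 45: heading 174 -> 129
FD 16: (-87.562,25.362) -> (-97.631,37.797) [heading=129, draw]
FD 5: (-97.631,37.797) -> (-100.777,41.682) [heading=129, draw]
FD 1: (-100.777,41.682) -> (-101.407,42.459) [heading=129, draw]
BK 7: (-101.407,42.459) -> (-97.002,37.019) [heading=129, draw]
FD 2: (-97.002,37.019) -> (-98.26,38.574) [heading=129, draw]
Final: pos=(-98.26,38.574), heading=129, 18 segment(s) drawn
Segments drawn: 18

Answer: 18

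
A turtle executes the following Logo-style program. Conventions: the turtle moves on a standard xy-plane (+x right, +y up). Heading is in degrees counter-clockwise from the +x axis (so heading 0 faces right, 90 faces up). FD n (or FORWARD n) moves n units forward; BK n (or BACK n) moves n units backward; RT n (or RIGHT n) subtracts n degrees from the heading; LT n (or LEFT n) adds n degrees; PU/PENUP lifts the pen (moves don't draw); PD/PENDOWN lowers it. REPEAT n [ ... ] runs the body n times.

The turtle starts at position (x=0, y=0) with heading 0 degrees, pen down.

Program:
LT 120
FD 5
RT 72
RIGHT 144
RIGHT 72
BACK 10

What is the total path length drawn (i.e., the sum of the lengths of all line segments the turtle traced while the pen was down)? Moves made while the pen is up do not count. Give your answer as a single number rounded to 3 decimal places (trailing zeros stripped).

Executing turtle program step by step:
Start: pos=(0,0), heading=0, pen down
LT 120: heading 0 -> 120
FD 5: (0,0) -> (-2.5,4.33) [heading=120, draw]
RT 72: heading 120 -> 48
RT 144: heading 48 -> 264
RT 72: heading 264 -> 192
BK 10: (-2.5,4.33) -> (7.281,6.409) [heading=192, draw]
Final: pos=(7.281,6.409), heading=192, 2 segment(s) drawn

Segment lengths:
  seg 1: (0,0) -> (-2.5,4.33), length = 5
  seg 2: (-2.5,4.33) -> (7.281,6.409), length = 10
Total = 15

Answer: 15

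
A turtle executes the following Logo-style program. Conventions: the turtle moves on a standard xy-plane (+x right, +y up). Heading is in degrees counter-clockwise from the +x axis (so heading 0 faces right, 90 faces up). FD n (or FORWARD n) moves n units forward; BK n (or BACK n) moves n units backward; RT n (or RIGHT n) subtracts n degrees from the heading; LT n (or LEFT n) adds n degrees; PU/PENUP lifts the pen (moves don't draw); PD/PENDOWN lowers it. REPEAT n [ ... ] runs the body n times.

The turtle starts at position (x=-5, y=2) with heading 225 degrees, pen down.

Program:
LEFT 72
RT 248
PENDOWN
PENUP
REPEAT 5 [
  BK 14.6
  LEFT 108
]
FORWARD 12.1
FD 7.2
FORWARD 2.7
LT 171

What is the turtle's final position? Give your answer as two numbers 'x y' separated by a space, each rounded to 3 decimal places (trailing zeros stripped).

Answer: -21.006 -32.582

Derivation:
Executing turtle program step by step:
Start: pos=(-5,2), heading=225, pen down
LT 72: heading 225 -> 297
RT 248: heading 297 -> 49
PD: pen down
PU: pen up
REPEAT 5 [
  -- iteration 1/5 --
  BK 14.6: (-5,2) -> (-14.578,-9.019) [heading=49, move]
  LT 108: heading 49 -> 157
  -- iteration 2/5 --
  BK 14.6: (-14.578,-9.019) -> (-1.139,-14.723) [heading=157, move]
  LT 108: heading 157 -> 265
  -- iteration 3/5 --
  BK 14.6: (-1.139,-14.723) -> (0.133,-0.179) [heading=265, move]
  LT 108: heading 265 -> 13
  -- iteration 4/5 --
  BK 14.6: (0.133,-0.179) -> (-14.092,-3.463) [heading=13, move]
  LT 108: heading 13 -> 121
  -- iteration 5/5 --
  BK 14.6: (-14.092,-3.463) -> (-6.573,-15.978) [heading=121, move]
  LT 108: heading 121 -> 229
]
FD 12.1: (-6.573,-15.978) -> (-14.511,-25.11) [heading=229, move]
FD 7.2: (-14.511,-25.11) -> (-19.235,-30.544) [heading=229, move]
FD 2.7: (-19.235,-30.544) -> (-21.006,-32.582) [heading=229, move]
LT 171: heading 229 -> 40
Final: pos=(-21.006,-32.582), heading=40, 0 segment(s) drawn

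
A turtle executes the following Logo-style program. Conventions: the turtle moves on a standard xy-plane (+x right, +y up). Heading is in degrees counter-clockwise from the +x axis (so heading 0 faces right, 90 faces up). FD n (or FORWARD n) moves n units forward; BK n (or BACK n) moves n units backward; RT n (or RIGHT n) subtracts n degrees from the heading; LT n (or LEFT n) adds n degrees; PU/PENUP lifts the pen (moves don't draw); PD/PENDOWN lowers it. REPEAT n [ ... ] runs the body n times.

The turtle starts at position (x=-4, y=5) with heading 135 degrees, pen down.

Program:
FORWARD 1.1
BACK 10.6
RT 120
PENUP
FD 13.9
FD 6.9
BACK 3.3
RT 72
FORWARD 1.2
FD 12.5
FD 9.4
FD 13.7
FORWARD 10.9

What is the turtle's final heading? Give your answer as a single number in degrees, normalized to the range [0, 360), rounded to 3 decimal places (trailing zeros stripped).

Executing turtle program step by step:
Start: pos=(-4,5), heading=135, pen down
FD 1.1: (-4,5) -> (-4.778,5.778) [heading=135, draw]
BK 10.6: (-4.778,5.778) -> (2.718,-1.718) [heading=135, draw]
RT 120: heading 135 -> 15
PU: pen up
FD 13.9: (2.718,-1.718) -> (16.144,1.88) [heading=15, move]
FD 6.9: (16.144,1.88) -> (22.809,3.666) [heading=15, move]
BK 3.3: (22.809,3.666) -> (19.621,2.812) [heading=15, move]
RT 72: heading 15 -> 303
FD 1.2: (19.621,2.812) -> (20.275,1.805) [heading=303, move]
FD 12.5: (20.275,1.805) -> (27.083,-8.678) [heading=303, move]
FD 9.4: (27.083,-8.678) -> (32.202,-16.561) [heading=303, move]
FD 13.7: (32.202,-16.561) -> (39.664,-28.051) [heading=303, move]
FD 10.9: (39.664,-28.051) -> (45.6,-37.193) [heading=303, move]
Final: pos=(45.6,-37.193), heading=303, 2 segment(s) drawn

Answer: 303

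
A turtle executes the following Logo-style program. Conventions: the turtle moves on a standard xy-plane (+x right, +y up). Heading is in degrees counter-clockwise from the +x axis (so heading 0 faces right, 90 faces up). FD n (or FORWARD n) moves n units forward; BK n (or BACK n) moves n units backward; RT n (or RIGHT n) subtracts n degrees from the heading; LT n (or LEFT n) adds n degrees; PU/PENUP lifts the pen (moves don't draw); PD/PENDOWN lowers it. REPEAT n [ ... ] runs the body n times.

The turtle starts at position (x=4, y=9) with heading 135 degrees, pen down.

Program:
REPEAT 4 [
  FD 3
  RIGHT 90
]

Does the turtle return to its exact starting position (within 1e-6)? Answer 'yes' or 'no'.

Answer: yes

Derivation:
Executing turtle program step by step:
Start: pos=(4,9), heading=135, pen down
REPEAT 4 [
  -- iteration 1/4 --
  FD 3: (4,9) -> (1.879,11.121) [heading=135, draw]
  RT 90: heading 135 -> 45
  -- iteration 2/4 --
  FD 3: (1.879,11.121) -> (4,13.243) [heading=45, draw]
  RT 90: heading 45 -> 315
  -- iteration 3/4 --
  FD 3: (4,13.243) -> (6.121,11.121) [heading=315, draw]
  RT 90: heading 315 -> 225
  -- iteration 4/4 --
  FD 3: (6.121,11.121) -> (4,9) [heading=225, draw]
  RT 90: heading 225 -> 135
]
Final: pos=(4,9), heading=135, 4 segment(s) drawn

Start position: (4, 9)
Final position: (4, 9)
Distance = 0; < 1e-6 -> CLOSED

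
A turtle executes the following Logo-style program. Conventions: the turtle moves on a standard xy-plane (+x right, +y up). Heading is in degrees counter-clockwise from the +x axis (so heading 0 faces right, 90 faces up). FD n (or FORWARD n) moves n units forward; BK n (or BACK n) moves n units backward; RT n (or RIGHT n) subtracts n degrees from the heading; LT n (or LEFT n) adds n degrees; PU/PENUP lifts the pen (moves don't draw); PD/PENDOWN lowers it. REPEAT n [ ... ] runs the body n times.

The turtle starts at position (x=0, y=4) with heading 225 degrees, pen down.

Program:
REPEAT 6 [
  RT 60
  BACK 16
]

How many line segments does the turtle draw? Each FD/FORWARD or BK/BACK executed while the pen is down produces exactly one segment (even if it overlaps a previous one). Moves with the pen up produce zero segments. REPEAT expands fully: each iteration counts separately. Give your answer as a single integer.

Executing turtle program step by step:
Start: pos=(0,4), heading=225, pen down
REPEAT 6 [
  -- iteration 1/6 --
  RT 60: heading 225 -> 165
  BK 16: (0,4) -> (15.455,-0.141) [heading=165, draw]
  -- iteration 2/6 --
  RT 60: heading 165 -> 105
  BK 16: (15.455,-0.141) -> (19.596,-15.596) [heading=105, draw]
  -- iteration 3/6 --
  RT 60: heading 105 -> 45
  BK 16: (19.596,-15.596) -> (8.282,-26.91) [heading=45, draw]
  -- iteration 4/6 --
  RT 60: heading 45 -> 345
  BK 16: (8.282,-26.91) -> (-7.173,-22.769) [heading=345, draw]
  -- iteration 5/6 --
  RT 60: heading 345 -> 285
  BK 16: (-7.173,-22.769) -> (-11.314,-7.314) [heading=285, draw]
  -- iteration 6/6 --
  RT 60: heading 285 -> 225
  BK 16: (-11.314,-7.314) -> (0,4) [heading=225, draw]
]
Final: pos=(0,4), heading=225, 6 segment(s) drawn
Segments drawn: 6

Answer: 6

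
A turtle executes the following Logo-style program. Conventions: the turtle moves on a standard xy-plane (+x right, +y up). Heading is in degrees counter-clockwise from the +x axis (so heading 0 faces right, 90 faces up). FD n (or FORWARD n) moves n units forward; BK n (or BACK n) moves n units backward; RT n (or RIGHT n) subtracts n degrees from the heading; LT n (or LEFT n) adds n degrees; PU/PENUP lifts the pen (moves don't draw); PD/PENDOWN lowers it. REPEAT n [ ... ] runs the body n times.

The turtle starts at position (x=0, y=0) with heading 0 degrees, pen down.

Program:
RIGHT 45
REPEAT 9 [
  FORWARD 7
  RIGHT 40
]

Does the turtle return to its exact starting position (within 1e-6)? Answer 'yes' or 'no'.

Answer: yes

Derivation:
Executing turtle program step by step:
Start: pos=(0,0), heading=0, pen down
RT 45: heading 0 -> 315
REPEAT 9 [
  -- iteration 1/9 --
  FD 7: (0,0) -> (4.95,-4.95) [heading=315, draw]
  RT 40: heading 315 -> 275
  -- iteration 2/9 --
  FD 7: (4.95,-4.95) -> (5.56,-11.923) [heading=275, draw]
  RT 40: heading 275 -> 235
  -- iteration 3/9 --
  FD 7: (5.56,-11.923) -> (1.545,-17.657) [heading=235, draw]
  RT 40: heading 235 -> 195
  -- iteration 4/9 --
  FD 7: (1.545,-17.657) -> (-5.217,-19.469) [heading=195, draw]
  RT 40: heading 195 -> 155
  -- iteration 5/9 --
  FD 7: (-5.217,-19.469) -> (-11.561,-16.511) [heading=155, draw]
  RT 40: heading 155 -> 115
  -- iteration 6/9 --
  FD 7: (-11.561,-16.511) -> (-14.519,-10.166) [heading=115, draw]
  RT 40: heading 115 -> 75
  -- iteration 7/9 --
  FD 7: (-14.519,-10.166) -> (-12.707,-3.405) [heading=75, draw]
  RT 40: heading 75 -> 35
  -- iteration 8/9 --
  FD 7: (-12.707,-3.405) -> (-6.973,0.61) [heading=35, draw]
  RT 40: heading 35 -> 355
  -- iteration 9/9 --
  FD 7: (-6.973,0.61) -> (0,0) [heading=355, draw]
  RT 40: heading 355 -> 315
]
Final: pos=(0,0), heading=315, 9 segment(s) drawn

Start position: (0, 0)
Final position: (0, 0)
Distance = 0; < 1e-6 -> CLOSED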